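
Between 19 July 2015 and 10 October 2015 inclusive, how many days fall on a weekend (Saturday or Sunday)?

24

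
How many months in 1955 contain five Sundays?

4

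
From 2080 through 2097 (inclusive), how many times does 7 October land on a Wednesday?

2

Day of week of October 7 in each year:
2080: Mon, 2081: Tue, 2082: Wed ✓, 2083: Thu, 2084: Sat, 2085: Sun, 2086: Mon, 2087: Tue, 2088: Thu, 2089: Fri, 2090: Sat, 2091: Sun, 2092: Tue, 2093: Wed ✓, 2094: Thu, 2095: Fri, 2096: Sun, 2097: Mon
Wednesdays: 2082, 2093.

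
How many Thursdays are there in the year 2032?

Jan 1, 2032 is a Thursday.
From Jan 1, 2032 to Dec 31, 2032 is 366 days inclusive.
366 = 7 × 52 + 2, so there are 52 full weeks plus 2 extra days.
Each full week contributes one Thursday: 52 so far.
The 2 extra days are Thursday, Friday — 1 of them qualifies.
Total: 52 + 1 = 53.

53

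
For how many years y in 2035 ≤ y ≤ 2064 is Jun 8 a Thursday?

4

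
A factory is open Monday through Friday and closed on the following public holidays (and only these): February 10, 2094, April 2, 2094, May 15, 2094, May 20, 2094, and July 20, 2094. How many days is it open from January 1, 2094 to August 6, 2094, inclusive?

152 business days

January 1, 2094 is a Friday.
The range spans 218 days (inclusive of both endpoints).
218 = 7 × 31 + 1, so there are 31 full weeks plus 1 extra day.
Each full week contributes 5 weekdays (Mon–Fri): 31 × 5 = 155.
The 1 extra day is Fri — 1 of them qualifies.
Total: 155 + 1 = 156.
Holidays: February 10, 2094 (Wed); April 2, 2094 (Fri); May 15, 2094 (Sat); May 20, 2094 (Thu); July 20, 2094 (Tue).
4 of the 5 holidays fall on weekdays; the rest are weekends and were already excluded.
Business days: 156 − 4 = 152.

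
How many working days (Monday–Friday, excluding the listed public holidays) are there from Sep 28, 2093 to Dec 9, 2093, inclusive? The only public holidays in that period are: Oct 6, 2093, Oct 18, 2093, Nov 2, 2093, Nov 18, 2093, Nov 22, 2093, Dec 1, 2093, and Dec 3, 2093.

Sep 28, 2093 is a Monday.
That's 73 days from start to end, counting both.
73 = 7 × 10 + 3, so there are 10 full weeks plus 3 extra days.
Each full week contributes 5 weekdays (Mon–Fri): 10 × 5 = 50.
The 3 extra days are Monday, Tuesday, Wednesday — 3 of them qualify.
Total: 50 + 3 = 53.
Holidays: Oct 6, 2093 (Tue); Oct 18, 2093 (Sun); Nov 2, 2093 (Mon); Nov 18, 2093 (Wed); Nov 22, 2093 (Sun); Dec 1, 2093 (Tue); Dec 3, 2093 (Thu).
5 of the 7 holidays fall on weekdays; the rest are weekends and were already excluded.
Business days: 53 − 5 = 48.

48 working days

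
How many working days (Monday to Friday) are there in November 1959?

21 weekdays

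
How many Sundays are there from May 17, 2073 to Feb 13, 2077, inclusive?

195

May 17, 2073 is a Wednesday.
The range spans 1369 days (inclusive of both endpoints).
1369 = 7 × 195 + 4, so there are 195 full weeks plus 4 extra days.
Each full week contributes one Sunday: 195 so far.
The 4 extra days are Wednesday, Thursday, Friday, Saturday — none qualify.
Total: 195 + 0 = 195.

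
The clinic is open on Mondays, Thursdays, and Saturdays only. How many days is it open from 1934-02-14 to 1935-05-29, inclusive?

1934-02-14 is a Wednesday.
From 1934-02-14 to 1935-05-29 is 470 days inclusive.
470 = 7 × 67 + 1, so there are 67 full weeks plus 1 extra day.
Each full week contributes 3 days from the set (Mon, Thu, Sat): 67 × 3 = 201.
The 1 extra day is Wed — none qualify.
Total: 201 + 0 = 201.

201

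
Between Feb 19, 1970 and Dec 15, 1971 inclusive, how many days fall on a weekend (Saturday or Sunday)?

Feb 19, 1970 is a Thursday.
The range spans 665 days (inclusive of both endpoints).
665 = 7 × 95, so the span is exactly 95 full weeks.
Each full week contributes 2 weekend days (Sat, Sun): 95 × 2 = 190.

190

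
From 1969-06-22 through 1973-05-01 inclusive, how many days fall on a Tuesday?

1969-06-22 is a Sunday.
The range spans 1410 days (inclusive of both endpoints).
1410 = 7 × 201 + 3, so there are 201 full weeks plus 3 extra days.
Each full week contributes one Tuesday: 201 so far.
The 3 extra days are Sun, Mon, Tue — 1 of them qualifies.
Total: 201 + 1 = 202.

202 Tuesdays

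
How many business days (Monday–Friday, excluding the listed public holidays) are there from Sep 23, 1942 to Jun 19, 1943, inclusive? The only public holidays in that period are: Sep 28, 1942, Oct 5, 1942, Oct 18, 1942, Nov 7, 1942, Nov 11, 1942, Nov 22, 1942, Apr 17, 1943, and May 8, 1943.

190

Sep 23, 1942 is a Wednesday.
That's 270 days from start to end, counting both.
270 = 7 × 38 + 4, so there are 38 full weeks plus 4 extra days.
Each full week contributes 5 weekdays (Mon–Fri): 38 × 5 = 190.
The 4 extra days are Wednesday, Thursday, Friday, Saturday — 3 of them qualify.
Total: 190 + 3 = 193.
Holidays: Sep 28, 1942 (Mon); Oct 5, 1942 (Mon); Oct 18, 1942 (Sun); Nov 7, 1942 (Sat); Nov 11, 1942 (Wed); Nov 22, 1942 (Sun); Apr 17, 1943 (Sat); May 8, 1943 (Sat).
3 of the 8 holidays fall on weekdays; the rest are weekends and were already excluded.
Business days: 193 − 3 = 190.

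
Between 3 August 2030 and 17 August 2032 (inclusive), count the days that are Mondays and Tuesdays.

3 August 2030 is a Saturday.
That's 746 days from start to end, counting both.
746 = 7 × 106 + 4, so there are 106 full weeks plus 4 extra days.
Each full week contributes 2 days from the set (Mon, Tue): 106 × 2 = 212.
The 4 extra days are Sat, Sun, Mon, Tue — 2 of them qualify.
Total: 212 + 2 = 214.

214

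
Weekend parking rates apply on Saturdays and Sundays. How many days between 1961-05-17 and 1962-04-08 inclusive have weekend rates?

1961-05-17 is a Wednesday.
From 1961-05-17 to 1962-04-08 is 327 days inclusive.
327 = 7 × 46 + 5, so there are 46 full weeks plus 5 extra days.
Each full week contributes 2 weekend days (Sat, Sun): 46 × 2 = 92.
The 5 extra days are Wednesday, Thursday, Friday, Saturday, Sunday — 2 of them qualify.
Total: 92 + 2 = 94.

94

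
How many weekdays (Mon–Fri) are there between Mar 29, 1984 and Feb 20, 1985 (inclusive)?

Mar 29, 1984 is a Thursday.
That's 329 days from start to end, counting both.
329 = 7 × 47, so the span is exactly 47 full weeks.
Each full week contributes 5 weekdays (Mon–Fri): 47 × 5 = 235.

235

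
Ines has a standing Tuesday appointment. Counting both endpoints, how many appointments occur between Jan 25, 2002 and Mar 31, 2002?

9

Jan 25, 2002 is a Friday.
From Jan 25, 2002 to Mar 31, 2002 is 66 days inclusive.
66 = 7 × 9 + 3, so there are 9 full weeks plus 3 extra days.
Each full week contributes one Tuesday: 9 so far.
The 3 extra days are Friday, Saturday, Sunday — none qualify.
Total: 9 + 0 = 9.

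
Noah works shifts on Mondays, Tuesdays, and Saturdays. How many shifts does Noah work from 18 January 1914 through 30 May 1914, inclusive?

57

18 January 1914 is a Sunday.
From 18 January 1914 to 30 May 1914 is 133 days inclusive.
133 = 7 × 19, so the span is exactly 19 full weeks.
Each full week contributes 3 days from the set (Mon, Tue, Sat): 19 × 3 = 57.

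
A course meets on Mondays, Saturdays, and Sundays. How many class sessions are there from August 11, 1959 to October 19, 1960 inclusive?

186

August 11, 1959 is a Tuesday.
That's 436 days from start to end, counting both.
436 = 7 × 62 + 2, so there are 62 full weeks plus 2 extra days.
Each full week contributes 3 days from the set (Mon, Sat, Sun): 62 × 3 = 186.
The 2 extra days are Tuesday, Wednesday — none qualify.
Total: 186 + 0 = 186.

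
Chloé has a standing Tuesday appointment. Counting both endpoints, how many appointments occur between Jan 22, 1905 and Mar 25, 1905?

9

Jan 22, 1905 is a Sunday.
The range spans 63 days (inclusive of both endpoints).
63 = 7 × 9, so the span is exactly 9 full weeks.
Each full week contributes one Tuesday: 9 so far.
Total: 9.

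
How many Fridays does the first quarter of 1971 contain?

1971-01-01 is a Friday.
From 1971-01-01 to 1971-03-31 is 90 days inclusive.
90 = 7 × 12 + 6, so there are 12 full weeks plus 6 extra days.
Each full week contributes one Friday: 12 so far.
The 6 extra days are Friday, Saturday, Sunday, Monday, Tuesday, Wednesday — 1 of them qualifies.
Total: 12 + 1 = 13.

13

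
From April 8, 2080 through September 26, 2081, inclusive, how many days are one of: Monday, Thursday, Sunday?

230

April 8, 2080 is a Monday.
That's 537 days from start to end, counting both.
537 = 7 × 76 + 5, so there are 76 full weeks plus 5 extra days.
Each full week contributes 3 days from the set (Mon, Thu, Sun): 76 × 3 = 228.
The 5 extra days are Mon, Tue, Wed, Thu, Fri — 2 of them qualify.
Total: 228 + 2 = 230.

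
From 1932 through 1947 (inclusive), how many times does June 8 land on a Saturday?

Day of week of June 8 in each year:
1932: Wed, 1933: Thu, 1934: Fri, 1935: Sat ✓, 1936: Mon, 1937: Tue, 1938: Wed, 1939: Thu, 1940: Sat ✓, 1941: Sun, 1942: Mon, 1943: Tue, 1944: Thu, 1945: Fri, 1946: Sat ✓, 1947: Sun
Saturdays: 1935, 1940, 1946.

3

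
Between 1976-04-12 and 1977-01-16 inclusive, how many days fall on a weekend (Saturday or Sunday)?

1976-04-12 is a Monday.
From 1976-04-12 to 1977-01-16 is 280 days inclusive.
280 = 7 × 40, so the span is exactly 40 full weeks.
Each full week contributes 2 weekend days (Sat, Sun): 40 × 2 = 80.
Total: 80.

80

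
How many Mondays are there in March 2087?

5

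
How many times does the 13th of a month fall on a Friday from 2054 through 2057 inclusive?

Friday-the-13ths by year:
2054: Feb, Mar, Nov
2055: Aug
2056: Oct
2057: Apr, Jul

7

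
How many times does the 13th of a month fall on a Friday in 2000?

The 13th falls on a Friday when the month's 13th has weekday Fri.
Jan 13 is Thu; Feb 13 is Sun; Mar 13 is Mon; Apr 13 is Thu; May 13 is Sat; Jun 13 is Tue; Jul 13 is Thu; Aug 13 is Sun; Sep 13 is Wed; Oct 13 is Fri ✓; Nov 13 is Mon; Dec 13 is Wed.
Friday the 13ths: Oct.

1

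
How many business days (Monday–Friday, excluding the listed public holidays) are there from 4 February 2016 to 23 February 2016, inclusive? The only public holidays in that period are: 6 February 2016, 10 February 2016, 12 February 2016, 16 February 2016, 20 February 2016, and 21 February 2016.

4 February 2016 is a Thursday.
The range spans 20 days (inclusive of both endpoints).
20 = 7 × 2 + 6, so there are 2 full weeks plus 6 extra days.
Each full week contributes 5 weekdays (Mon–Fri): 2 × 5 = 10.
The 6 extra days are Thursday, Friday, Saturday, Sunday, Monday, Tuesday — 4 of them qualify.
Total: 10 + 4 = 14.
Holidays: 6 February 2016 (Sat); 10 February 2016 (Wed); 12 February 2016 (Fri); 16 February 2016 (Tue); 20 February 2016 (Sat); 21 February 2016 (Sun).
3 of the 6 holidays fall on weekdays; the rest are weekends and were already excluded.
Business days: 14 − 3 = 11.

11 business days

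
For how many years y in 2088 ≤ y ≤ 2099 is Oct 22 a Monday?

Day of week of October 22 in each year:
2088: Fri, 2089: Sat, 2090: Sun, 2091: Mon ✓, 2092: Wed, 2093: Thu, 2094: Fri, 2095: Sat, 2096: Mon ✓, 2097: Tue, 2098: Wed, 2099: Thu
Mondays: 2091, 2096.

2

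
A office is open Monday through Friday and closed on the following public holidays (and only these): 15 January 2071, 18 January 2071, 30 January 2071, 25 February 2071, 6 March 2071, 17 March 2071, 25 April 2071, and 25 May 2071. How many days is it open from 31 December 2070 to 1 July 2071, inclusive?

31 December 2070 is a Wednesday.
That's 183 days from start to end, counting both.
183 = 7 × 26 + 1, so there are 26 full weeks plus 1 extra day.
Each full week contributes 5 weekdays (Mon–Fri): 26 × 5 = 130.
The 1 extra day is Wed — 1 of them qualifies.
Total: 130 + 1 = 131.
Holidays: 15 January 2071 (Thu); 18 January 2071 (Sun); 30 January 2071 (Fri); 25 February 2071 (Wed); 6 March 2071 (Fri); 17 March 2071 (Tue); 25 April 2071 (Sat); 25 May 2071 (Mon).
6 of the 8 holidays fall on weekdays; the rest are weekends and were already excluded.
Business days: 131 − 6 = 125.

125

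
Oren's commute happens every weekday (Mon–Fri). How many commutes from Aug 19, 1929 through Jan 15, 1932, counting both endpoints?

Aug 19, 1929 is a Monday.
The range spans 880 days (inclusive of both endpoints).
880 = 7 × 125 + 5, so there are 125 full weeks plus 5 extra days.
Each full week contributes 5 weekdays (Mon–Fri): 125 × 5 = 625.
The 5 extra days are Mon, Tue, Wed, Thu, Fri — 5 of them qualify.
Total: 625 + 5 = 630.

630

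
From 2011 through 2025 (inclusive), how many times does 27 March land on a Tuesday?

2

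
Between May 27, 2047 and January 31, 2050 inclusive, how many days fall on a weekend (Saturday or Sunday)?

280

May 27, 2047 is a Monday.
That's 981 days from start to end, counting both.
981 = 7 × 140 + 1, so there are 140 full weeks plus 1 extra day.
Each full week contributes 2 weekend days (Sat, Sun): 140 × 2 = 280.
The 1 extra day is Mon — none qualify.
Total: 280 + 0 = 280.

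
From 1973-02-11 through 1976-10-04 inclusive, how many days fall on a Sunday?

1973-02-11 is a Sunday.
The range spans 1332 days (inclusive of both endpoints).
1332 = 7 × 190 + 2, so there are 190 full weeks plus 2 extra days.
Each full week contributes one Sunday: 190 so far.
The 2 extra days are Sunday, Monday — 1 of them qualifies.
Total: 190 + 1 = 191.

191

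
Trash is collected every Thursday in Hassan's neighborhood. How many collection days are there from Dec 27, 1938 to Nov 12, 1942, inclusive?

203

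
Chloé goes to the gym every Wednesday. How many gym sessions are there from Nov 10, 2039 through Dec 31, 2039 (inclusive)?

Nov 10, 2039 is a Thursday.
The range spans 52 days (inclusive of both endpoints).
52 = 7 × 7 + 3, so there are 7 full weeks plus 3 extra days.
Each full week contributes one Wednesday: 7 so far.
The 3 extra days are Thu, Fri, Sat — none qualify.
Total: 7 + 0 = 7.

7 Wednesdays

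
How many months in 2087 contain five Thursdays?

A month has five Thursdays exactly when Thursday falls within its first (length − 28) days.
Jan: 31 days, starts Wed → 5 of Wed, Thu, Fri ✓
Feb: 28 days, starts Sat → 5 of (none)
Mar: 31 days, starts Sat → 5 of Sat, Sun, Mon
Apr: 30 days, starts Tue → 5 of Tue, Wed
May: 31 days, starts Thu → 5 of Thu, Fri, Sat ✓
Jun: 30 days, starts Sun → 5 of Sun, Mon
Jul: 31 days, starts Tue → 5 of Tue, Wed, Thu ✓
Aug: 31 days, starts Fri → 5 of Fri, Sat, Sun
Sep: 30 days, starts Mon → 5 of Mon, Tue
Oct: 31 days, starts Wed → 5 of Wed, Thu, Fri ✓
Nov: 30 days, starts Sat → 5 of Sat, Sun
Dec: 31 days, starts Mon → 5 of Mon, Tue, Wed
Months with five Thursdays: Jan, May, Jul, Oct.

4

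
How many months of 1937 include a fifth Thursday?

4

A month has five Thursdays exactly when Thursday falls within its first (length − 28) days.
Jan: 31 days, starts Fri → 5 of Fri, Sat, Sun
Feb: 28 days, starts Mon → 5 of (none)
Mar: 31 days, starts Mon → 5 of Mon, Tue, Wed
Apr: 30 days, starts Thu → 5 of Thu, Fri ✓
May: 31 days, starts Sat → 5 of Sat, Sun, Mon
Jun: 30 days, starts Tue → 5 of Tue, Wed
Jul: 31 days, starts Thu → 5 of Thu, Fri, Sat ✓
Aug: 31 days, starts Sun → 5 of Sun, Mon, Tue
Sep: 30 days, starts Wed → 5 of Wed, Thu ✓
Oct: 31 days, starts Fri → 5 of Fri, Sat, Sun
Nov: 30 days, starts Mon → 5 of Mon, Tue
Dec: 31 days, starts Wed → 5 of Wed, Thu, Fri ✓
Months with five Thursdays: Apr, Jul, Sep, Dec.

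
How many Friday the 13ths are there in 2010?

1

The 13th falls on a Friday when the month's 13th has weekday Fri.
Jan 13 is Wed; Feb 13 is Sat; Mar 13 is Sat; Apr 13 is Tue; May 13 is Thu; Jun 13 is Sun; Jul 13 is Tue; Aug 13 is Fri ✓; Sep 13 is Mon; Oct 13 is Wed; Nov 13 is Sat; Dec 13 is Mon.
Friday the 13ths: Aug.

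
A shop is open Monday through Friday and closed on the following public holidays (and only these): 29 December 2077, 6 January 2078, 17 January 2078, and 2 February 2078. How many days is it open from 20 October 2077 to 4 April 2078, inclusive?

20 October 2077 is a Wednesday.
The range spans 167 days (inclusive of both endpoints).
167 = 7 × 23 + 6, so there are 23 full weeks plus 6 extra days.
Each full week contributes 5 weekdays (Mon–Fri): 23 × 5 = 115.
The 6 extra days are Wednesday, Thursday, Friday, Saturday, Sunday, Monday — 4 of them qualify.
Total: 115 + 4 = 119.
Holidays: 29 December 2077 (Wed); 6 January 2078 (Thu); 17 January 2078 (Mon); 2 February 2078 (Wed).
All 4 holidays fall on weekdays, so subtract 4.
Business days: 119 − 4 = 115.

115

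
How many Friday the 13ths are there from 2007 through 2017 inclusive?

Friday-the-13ths by year:
2007: Apr, Jul
2008: Jun
2009: Feb, Mar, Nov
2010: Aug
2011: May
2012: Jan, Apr, Jul
2013: Sep, Dec
2014: Jun
2015: Feb, Mar, Nov
2016: May
2017: Jan, Oct

20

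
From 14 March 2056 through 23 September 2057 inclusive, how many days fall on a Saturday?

14 March 2056 is a Tuesday.
From 14 March 2056 to 23 September 2057 is 559 days inclusive.
559 = 7 × 79 + 6, so there are 79 full weeks plus 6 extra days.
Each full week contributes one Saturday: 79 so far.
The 6 extra days are Tuesday, Wednesday, Thursday, Friday, Saturday, Sunday — 1 of them qualifies.
Total: 79 + 1 = 80.

80 Saturdays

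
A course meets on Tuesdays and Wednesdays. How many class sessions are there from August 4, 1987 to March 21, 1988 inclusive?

August 4, 1987 is a Tuesday.
From August 4, 1987 to March 21, 1988 is 231 days inclusive.
231 = 7 × 33, so the span is exactly 33 full weeks.
Each full week contributes 2 days from the set (Tue, Wed): 33 × 2 = 66.

66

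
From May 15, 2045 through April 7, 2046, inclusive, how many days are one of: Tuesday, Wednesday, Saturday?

May 15, 2045 is a Monday.
The range spans 328 days (inclusive of both endpoints).
328 = 7 × 46 + 6, so there are 46 full weeks plus 6 extra days.
Each full week contributes 3 days from the set (Tue, Wed, Sat): 46 × 3 = 138.
The 6 extra days are Mon, Tue, Wed, Thu, Fri, Sat — 3 of them qualify.
Total: 138 + 3 = 141.

141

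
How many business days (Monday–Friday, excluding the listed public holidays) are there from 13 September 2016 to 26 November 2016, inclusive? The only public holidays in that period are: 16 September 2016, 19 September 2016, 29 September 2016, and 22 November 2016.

13 September 2016 is a Tuesday.
The range spans 75 days (inclusive of both endpoints).
75 = 7 × 10 + 5, so there are 10 full weeks plus 5 extra days.
Each full week contributes 5 weekdays (Mon–Fri): 10 × 5 = 50.
The 5 extra days are Tuesday, Wednesday, Thursday, Friday, Saturday — 4 of them qualify.
Total: 50 + 4 = 54.
Holidays: 16 September 2016 (Fri); 19 September 2016 (Mon); 29 September 2016 (Thu); 22 November 2016 (Tue).
All 4 holidays fall on weekdays, so subtract 4.
Business days: 54 − 4 = 50.

50 business days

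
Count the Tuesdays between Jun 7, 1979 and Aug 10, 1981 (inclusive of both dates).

113 Tuesdays

Jun 7, 1979 is a Thursday.
From Jun 7, 1979 to Aug 10, 1981 is 796 days inclusive.
796 = 7 × 113 + 5, so there are 113 full weeks plus 5 extra days.
Each full week contributes one Tuesday: 113 so far.
The 5 extra days are Thursday, Friday, Saturday, Sunday, Monday — none qualify.
Total: 113 + 0 = 113.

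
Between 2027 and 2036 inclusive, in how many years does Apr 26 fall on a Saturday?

Day of week of April 26 in each year:
2027: Mon, 2028: Wed, 2029: Thu, 2030: Fri, 2031: Sat ✓, 2032: Mon, 2033: Tue, 2034: Wed, 2035: Thu, 2036: Sat ✓
Saturdays: 2031, 2036.

2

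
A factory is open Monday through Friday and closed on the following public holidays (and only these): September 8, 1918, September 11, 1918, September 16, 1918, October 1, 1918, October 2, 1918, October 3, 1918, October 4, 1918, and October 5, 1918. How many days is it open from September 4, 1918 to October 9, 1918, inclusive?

September 4, 1918 is a Wednesday.
The range spans 36 days (inclusive of both endpoints).
36 = 7 × 5 + 1, so there are 5 full weeks plus 1 extra day.
Each full week contributes 5 weekdays (Mon–Fri): 5 × 5 = 25.
The 1 extra day is Wed — 1 of them qualifies.
Total: 25 + 1 = 26.
Holidays: September 8, 1918 (Sun); September 11, 1918 (Wed); September 16, 1918 (Mon); October 1, 1918 (Tue); October 2, 1918 (Wed); October 3, 1918 (Thu); October 4, 1918 (Fri); October 5, 1918 (Sat).
6 of the 8 holidays fall on weekdays; the rest are weekends and were already excluded.
Business days: 26 − 6 = 20.

20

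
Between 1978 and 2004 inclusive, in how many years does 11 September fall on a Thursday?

4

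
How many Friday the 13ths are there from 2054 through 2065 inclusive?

Friday-the-13ths by year:
2054: Feb, Mar, Nov
2055: Aug
2056: Oct
2057: Apr, Jul
2058: Sep, Dec
2059: Jun
2060: Feb, Aug
2061: May
2062: Jan, Oct
2063: Apr, Jul
2064: Jun
2065: Feb, Mar, Nov

21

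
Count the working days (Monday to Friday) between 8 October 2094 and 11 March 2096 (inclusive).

371 weekdays

8 October 2094 is a Friday.
That's 521 days from start to end, counting both.
521 = 7 × 74 + 3, so there are 74 full weeks plus 3 extra days.
Each full week contributes 5 weekdays (Mon–Fri): 74 × 5 = 370.
The 3 extra days are Fri, Sat, Sun — 1 of them qualifies.
Total: 370 + 1 = 371.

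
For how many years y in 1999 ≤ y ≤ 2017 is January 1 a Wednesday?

2

Day of week of January 1 in each year:
1999: Fri, 2000: Sat, 2001: Mon, 2002: Tue, 2003: Wed ✓, 2004: Thu, 2005: Sat, 2006: Sun, 2007: Mon, 2008: Tue, 2009: Thu, 2010: Fri, 2011: Sat, 2012: Sun, 2013: Tue, 2014: Wed ✓, 2015: Thu, 2016: Fri, 2017: Sun
Wednesdays: 2003, 2014.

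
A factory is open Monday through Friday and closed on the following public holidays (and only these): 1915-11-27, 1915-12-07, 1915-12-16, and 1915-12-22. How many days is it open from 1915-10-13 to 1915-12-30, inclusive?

54

1915-10-13 is a Wednesday.
That's 79 days from start to end, counting both.
79 = 7 × 11 + 2, so there are 11 full weeks plus 2 extra days.
Each full week contributes 5 weekdays (Mon–Fri): 11 × 5 = 55.
The 2 extra days are Wed, Thu — 2 of them qualify.
Total: 55 + 2 = 57.
Holidays: 1915-11-27 (Sat); 1915-12-07 (Tue); 1915-12-16 (Thu); 1915-12-22 (Wed).
3 of the 4 holidays fall on weekdays; the rest are weekends and were already excluded.
Business days: 57 − 3 = 54.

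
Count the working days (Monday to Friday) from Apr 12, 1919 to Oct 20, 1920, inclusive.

398

Apr 12, 1919 is a Saturday.
From Apr 12, 1919 to Oct 20, 1920 is 558 days inclusive.
558 = 7 × 79 + 5, so there are 79 full weeks plus 5 extra days.
Each full week contributes 5 weekdays (Mon–Fri): 79 × 5 = 395.
The 5 extra days are Saturday, Sunday, Monday, Tuesday, Wednesday — 3 of them qualify.
Total: 395 + 3 = 398.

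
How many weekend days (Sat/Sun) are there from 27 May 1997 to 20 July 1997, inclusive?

27 May 1997 is a Tuesday.
From 27 May 1997 to 20 July 1997 is 55 days inclusive.
55 = 7 × 7 + 6, so there are 7 full weeks plus 6 extra days.
Each full week contributes 2 weekend days (Sat, Sun): 7 × 2 = 14.
The 6 extra days are Tue, Wed, Thu, Fri, Sat, Sun — 2 of them qualify.
Total: 14 + 2 = 16.

16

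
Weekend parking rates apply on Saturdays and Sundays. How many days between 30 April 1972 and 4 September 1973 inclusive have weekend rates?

141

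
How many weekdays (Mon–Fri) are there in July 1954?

1954-07-01 is a Thursday.
From 1954-07-01 to 1954-07-31 is 31 days inclusive.
31 = 7 × 4 + 3, so there are 4 full weeks plus 3 extra days.
Each full week contributes 5 weekdays (Mon–Fri): 4 × 5 = 20.
The 3 extra days are Thu, Fri, Sat — 2 of them qualify.
Total: 20 + 2 = 22.

22 weekdays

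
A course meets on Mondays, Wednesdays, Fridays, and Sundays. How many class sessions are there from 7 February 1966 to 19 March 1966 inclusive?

23

7 February 1966 is a Monday.
From 7 February 1966 to 19 March 1966 is 41 days inclusive.
41 = 7 × 5 + 6, so there are 5 full weeks plus 6 extra days.
Each full week contributes 4 days from the set (Mon, Wed, Fri, Sun): 5 × 4 = 20.
The 6 extra days are Mon, Tue, Wed, Thu, Fri, Sat — 3 of them qualify.
Total: 20 + 3 = 23.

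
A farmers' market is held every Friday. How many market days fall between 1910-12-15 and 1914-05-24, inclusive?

180 Fridays

1910-12-15 is a Thursday.
That's 1257 days from start to end, counting both.
1257 = 7 × 179 + 4, so there are 179 full weeks plus 4 extra days.
Each full week contributes one Friday: 179 so far.
The 4 extra days are Thursday, Friday, Saturday, Sunday — 1 of them qualifies.
Total: 179 + 1 = 180.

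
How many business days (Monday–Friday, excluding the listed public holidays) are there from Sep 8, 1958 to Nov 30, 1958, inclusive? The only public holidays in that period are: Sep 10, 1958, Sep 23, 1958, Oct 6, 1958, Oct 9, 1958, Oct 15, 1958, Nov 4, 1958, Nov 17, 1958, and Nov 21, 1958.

52 business days

Sep 8, 1958 is a Monday.
That's 84 days from start to end, counting both.
84 = 7 × 12, so the span is exactly 12 full weeks.
Each full week contributes 5 weekdays (Mon–Fri): 12 × 5 = 60.
Total: 60.
Holidays: Sep 10, 1958 (Wed); Sep 23, 1958 (Tue); Oct 6, 1958 (Mon); Oct 9, 1958 (Thu); Oct 15, 1958 (Wed); Nov 4, 1958 (Tue); Nov 17, 1958 (Mon); Nov 21, 1958 (Fri).
All 8 holidays fall on weekdays, so subtract 8.
Business days: 60 − 8 = 52.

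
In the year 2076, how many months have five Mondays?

A month has five Mondays exactly when Monday falls within its first (length − 28) days.
Jan: 31 days, starts Wed → 5 of Wed, Thu, Fri
Feb: 29 days, starts Sat → 5 of Sat
Mar: 31 days, starts Sun → 5 of Sun, Mon, Tue ✓
Apr: 30 days, starts Wed → 5 of Wed, Thu
May: 31 days, starts Fri → 5 of Fri, Sat, Sun
Jun: 30 days, starts Mon → 5 of Mon, Tue ✓
Jul: 31 days, starts Wed → 5 of Wed, Thu, Fri
Aug: 31 days, starts Sat → 5 of Sat, Sun, Mon ✓
Sep: 30 days, starts Tue → 5 of Tue, Wed
Oct: 31 days, starts Thu → 5 of Thu, Fri, Sat
Nov: 30 days, starts Sun → 5 of Sun, Mon ✓
Dec: 31 days, starts Tue → 5 of Tue, Wed, Thu
Months with five Mondays: Mar, Jun, Aug, Nov.

4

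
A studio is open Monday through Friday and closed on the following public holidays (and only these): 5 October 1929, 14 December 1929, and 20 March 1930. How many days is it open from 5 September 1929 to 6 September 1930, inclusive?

261 business days

5 September 1929 is a Thursday.
The range spans 367 days (inclusive of both endpoints).
367 = 7 × 52 + 3, so there are 52 full weeks plus 3 extra days.
Each full week contributes 5 weekdays (Mon–Fri): 52 × 5 = 260.
The 3 extra days are Thu, Fri, Sat — 2 of them qualify.
Total: 260 + 2 = 262.
Holidays: 5 October 1929 (Sat); 14 December 1929 (Sat); 20 March 1930 (Thu).
1 of the 3 holidays fall on weekdays; the rest are weekends and were already excluded.
Business days: 262 − 1 = 261.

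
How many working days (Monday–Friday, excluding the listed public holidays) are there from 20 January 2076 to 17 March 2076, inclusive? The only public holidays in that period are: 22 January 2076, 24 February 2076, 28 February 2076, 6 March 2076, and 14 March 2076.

20 January 2076 is a Monday.
From 20 January 2076 to 17 March 2076 is 58 days inclusive.
58 = 7 × 8 + 2, so there are 8 full weeks plus 2 extra days.
Each full week contributes 5 weekdays (Mon–Fri): 8 × 5 = 40.
The 2 extra days are Monday, Tuesday — 2 of them qualify.
Total: 40 + 2 = 42.
Holidays: 22 January 2076 (Wed); 24 February 2076 (Mon); 28 February 2076 (Fri); 6 March 2076 (Fri); 14 March 2076 (Sat).
4 of the 5 holidays fall on weekdays; the rest are weekends and were already excluded.
Business days: 42 − 4 = 38.

38 working days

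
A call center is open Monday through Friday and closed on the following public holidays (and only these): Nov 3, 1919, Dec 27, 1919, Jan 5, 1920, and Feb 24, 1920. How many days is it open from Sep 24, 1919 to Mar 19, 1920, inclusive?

Sep 24, 1919 is a Wednesday.
That's 178 days from start to end, counting both.
178 = 7 × 25 + 3, so there are 25 full weeks plus 3 extra days.
Each full week contributes 5 weekdays (Mon–Fri): 25 × 5 = 125.
The 3 extra days are Wednesday, Thursday, Friday — 3 of them qualify.
Total: 125 + 3 = 128.
Holidays: Nov 3, 1919 (Mon); Dec 27, 1919 (Sat); Jan 5, 1920 (Mon); Feb 24, 1920 (Tue).
3 of the 4 holidays fall on weekdays; the rest are weekends and were already excluded.
Business days: 128 − 3 = 125.

125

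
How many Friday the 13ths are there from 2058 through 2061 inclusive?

Friday-the-13ths by year:
2058: Sep, Dec
2059: Jun
2060: Feb, Aug
2061: May

6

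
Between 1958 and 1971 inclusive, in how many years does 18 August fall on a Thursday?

Day of week of August 18 in each year:
1958: Mon, 1959: Tue, 1960: Thu ✓, 1961: Fri, 1962: Sat, 1963: Sun, 1964: Tue, 1965: Wed, 1966: Thu ✓, 1967: Fri, 1968: Sun, 1969: Mon, 1970: Tue, 1971: Wed
Thursdays: 1960, 1966.

2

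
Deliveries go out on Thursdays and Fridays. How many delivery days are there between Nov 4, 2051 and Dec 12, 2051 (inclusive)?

10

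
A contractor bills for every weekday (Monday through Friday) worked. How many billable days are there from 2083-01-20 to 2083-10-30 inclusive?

2083-01-20 is a Wednesday.
From 2083-01-20 to 2083-10-30 is 284 days inclusive.
284 = 7 × 40 + 4, so there are 40 full weeks plus 4 extra days.
Each full week contributes 5 weekdays (Mon–Fri): 40 × 5 = 200.
The 4 extra days are Wed, Thu, Fri, Sat — 3 of them qualify.
Total: 200 + 3 = 203.

203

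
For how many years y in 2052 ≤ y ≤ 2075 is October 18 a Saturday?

4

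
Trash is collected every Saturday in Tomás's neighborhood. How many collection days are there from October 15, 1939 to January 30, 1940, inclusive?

15 Saturdays

October 15, 1939 is a Sunday.
The range spans 108 days (inclusive of both endpoints).
108 = 7 × 15 + 3, so there are 15 full weeks plus 3 extra days.
Each full week contributes one Saturday: 15 so far.
The 3 extra days are Sunday, Monday, Tuesday — none qualify.
Total: 15 + 0 = 15.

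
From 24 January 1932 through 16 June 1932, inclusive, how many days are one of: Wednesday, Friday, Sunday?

24 January 1932 is a Sunday.
The range spans 145 days (inclusive of both endpoints).
145 = 7 × 20 + 5, so there are 20 full weeks plus 5 extra days.
Each full week contributes 3 days from the set (Wed, Fri, Sun): 20 × 3 = 60.
The 5 extra days are Sun, Mon, Tue, Wed, Thu — 2 of them qualify.
Total: 60 + 2 = 62.

62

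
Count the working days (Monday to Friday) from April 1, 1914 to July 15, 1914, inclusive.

April 1, 1914 is a Wednesday.
The range spans 106 days (inclusive of both endpoints).
106 = 7 × 15 + 1, so there are 15 full weeks plus 1 extra day.
Each full week contributes 5 weekdays (Mon–Fri): 15 × 5 = 75.
The 1 extra day is Wednesday — 1 of them qualifies.
Total: 75 + 1 = 76.

76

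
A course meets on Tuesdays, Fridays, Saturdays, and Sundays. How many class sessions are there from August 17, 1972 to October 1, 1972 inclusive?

August 17, 1972 is a Thursday.
The range spans 46 days (inclusive of both endpoints).
46 = 7 × 6 + 4, so there are 6 full weeks plus 4 extra days.
Each full week contributes 4 days from the set (Tue, Fri, Sat, Sun): 6 × 4 = 24.
The 4 extra days are Thu, Fri, Sat, Sun — 3 of them qualify.
Total: 24 + 3 = 27.

27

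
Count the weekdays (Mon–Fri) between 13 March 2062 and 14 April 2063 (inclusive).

285 weekdays

13 March 2062 is a Monday.
From 13 March 2062 to 14 April 2063 is 398 days inclusive.
398 = 7 × 56 + 6, so there are 56 full weeks plus 6 extra days.
Each full week contributes 5 weekdays (Mon–Fri): 56 × 5 = 280.
The 6 extra days are Monday, Tuesday, Wednesday, Thursday, Friday, Saturday — 5 of them qualify.
Total: 280 + 5 = 285.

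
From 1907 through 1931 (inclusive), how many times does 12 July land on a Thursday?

Day of week of July 12 in each year:
1907: Fri, 1908: Sun, 1909: Mon, 1910: Tue, 1911: Wed, 1912: Fri, 1913: Sat, 1914: Sun, 1915: Mon, 1916: Wed, 1917: Thu ✓, 1918: Fri, 1919: Sat, 1920: Mon, 1921: Tue, 1922: Wed, 1923: Thu ✓, 1924: Sat, 1925: Sun, 1926: Mon, 1927: Tue, 1928: Thu ✓, 1929: Fri, 1930: Sat, 1931: Sun
Thursdays: 1917, 1923, 1928.

3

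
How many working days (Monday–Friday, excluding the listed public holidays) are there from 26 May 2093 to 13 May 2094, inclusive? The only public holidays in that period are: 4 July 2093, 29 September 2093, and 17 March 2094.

251

26 May 2093 is a Tuesday.
From 26 May 2093 to 13 May 2094 is 353 days inclusive.
353 = 7 × 50 + 3, so there are 50 full weeks plus 3 extra days.
Each full week contributes 5 weekdays (Mon–Fri): 50 × 5 = 250.
The 3 extra days are Tuesday, Wednesday, Thursday — 3 of them qualify.
Total: 250 + 3 = 253.
Holidays: 4 July 2093 (Sat); 29 September 2093 (Tue); 17 March 2094 (Wed).
2 of the 3 holidays fall on weekdays; the rest are weekends and were already excluded.
Business days: 253 − 2 = 251.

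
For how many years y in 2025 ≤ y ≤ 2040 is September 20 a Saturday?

Day of week of September 20 in each year:
2025: Sat ✓, 2026: Sun, 2027: Mon, 2028: Wed, 2029: Thu, 2030: Fri, 2031: Sat ✓, 2032: Mon, 2033: Tue, 2034: Wed, 2035: Thu, 2036: Sat ✓, 2037: Sun, 2038: Mon, 2039: Tue, 2040: Thu
Saturdays: 2025, 2031, 2036.

3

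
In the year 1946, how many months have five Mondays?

A month has five Mondays exactly when Monday falls within its first (length − 28) days.
Jan: 31 days, starts Tue → 5 of Tue, Wed, Thu
Feb: 28 days, starts Fri → 5 of (none)
Mar: 31 days, starts Fri → 5 of Fri, Sat, Sun
Apr: 30 days, starts Mon → 5 of Mon, Tue ✓
May: 31 days, starts Wed → 5 of Wed, Thu, Fri
Jun: 30 days, starts Sat → 5 of Sat, Sun
Jul: 31 days, starts Mon → 5 of Mon, Tue, Wed ✓
Aug: 31 days, starts Thu → 5 of Thu, Fri, Sat
Sep: 30 days, starts Sun → 5 of Sun, Mon ✓
Oct: 31 days, starts Tue → 5 of Tue, Wed, Thu
Nov: 30 days, starts Fri → 5 of Fri, Sat
Dec: 31 days, starts Sun → 5 of Sun, Mon, Tue ✓
Months with five Mondays: Apr, Jul, Sep, Dec.

4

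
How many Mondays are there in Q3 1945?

13

1 July 1945 is a Sunday.
From 1 July 1945 to 30 September 1945 is 92 days inclusive.
92 = 7 × 13 + 1, so there are 13 full weeks plus 1 extra day.
Each full week contributes one Monday: 13 so far.
The 1 extra day is Sun — none qualify.
Total: 13 + 0 = 13.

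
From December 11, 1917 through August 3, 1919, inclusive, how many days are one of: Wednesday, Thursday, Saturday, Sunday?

344

December 11, 1917 is a Tuesday.
That's 601 days from start to end, counting both.
601 = 7 × 85 + 6, so there are 85 full weeks plus 6 extra days.
Each full week contributes 4 days from the set (Wed, Thu, Sat, Sun): 85 × 4 = 340.
The 6 extra days are Tuesday, Wednesday, Thursday, Friday, Saturday, Sunday — 4 of them qualify.
Total: 340 + 4 = 344.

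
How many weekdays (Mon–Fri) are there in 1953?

261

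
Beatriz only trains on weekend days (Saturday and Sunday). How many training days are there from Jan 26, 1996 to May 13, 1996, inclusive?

Jan 26, 1996 is a Friday.
From Jan 26, 1996 to May 13, 1996 is 109 days inclusive.
109 = 7 × 15 + 4, so there are 15 full weeks plus 4 extra days.
Each full week contributes 2 weekend days (Sat, Sun): 15 × 2 = 30.
The 4 extra days are Friday, Saturday, Sunday, Monday — 2 of them qualify.
Total: 30 + 2 = 32.

32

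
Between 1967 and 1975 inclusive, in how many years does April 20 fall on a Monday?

Day of week of April 20 in each year:
1967: Thu, 1968: Sat, 1969: Sun, 1970: Mon ✓, 1971: Tue, 1972: Thu, 1973: Fri, 1974: Sat, 1975: Sun
Mondays: 1970.

1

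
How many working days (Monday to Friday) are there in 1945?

Jan 1, 1945 is a Monday.
From Jan 1, 1945 to Dec 31, 1945 is 365 days inclusive.
365 = 7 × 52 + 1, so there are 52 full weeks plus 1 extra day.
Each full week contributes 5 weekdays (Mon–Fri): 52 × 5 = 260.
The 1 extra day is Mon — 1 of them qualifies.
Total: 260 + 1 = 261.

261 weekdays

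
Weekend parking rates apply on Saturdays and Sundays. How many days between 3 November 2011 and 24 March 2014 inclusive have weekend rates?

3 November 2011 is a Thursday.
The range spans 873 days (inclusive of both endpoints).
873 = 7 × 124 + 5, so there are 124 full weeks plus 5 extra days.
Each full week contributes 2 weekend days (Sat, Sun): 124 × 2 = 248.
The 5 extra days are Thursday, Friday, Saturday, Sunday, Monday — 2 of them qualify.
Total: 248 + 2 = 250.

250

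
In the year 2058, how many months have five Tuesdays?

A month has five Tuesdays exactly when Tuesday falls within its first (length − 28) days.
Jan: 31 days, starts Tue → 5 of Tue, Wed, Thu ✓
Feb: 28 days, starts Fri → 5 of (none)
Mar: 31 days, starts Fri → 5 of Fri, Sat, Sun
Apr: 30 days, starts Mon → 5 of Mon, Tue ✓
May: 31 days, starts Wed → 5 of Wed, Thu, Fri
Jun: 30 days, starts Sat → 5 of Sat, Sun
Jul: 31 days, starts Mon → 5 of Mon, Tue, Wed ✓
Aug: 31 days, starts Thu → 5 of Thu, Fri, Sat
Sep: 30 days, starts Sun → 5 of Sun, Mon
Oct: 31 days, starts Tue → 5 of Tue, Wed, Thu ✓
Nov: 30 days, starts Fri → 5 of Fri, Sat
Dec: 31 days, starts Sun → 5 of Sun, Mon, Tue ✓
Months with five Tuesdays: Jan, Apr, Jul, Oct, Dec.

5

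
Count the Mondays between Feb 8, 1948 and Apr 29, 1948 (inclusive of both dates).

Feb 8, 1948 is a Sunday.
The range spans 82 days (inclusive of both endpoints).
82 = 7 × 11 + 5, so there are 11 full weeks plus 5 extra days.
Each full week contributes one Monday: 11 so far.
The 5 extra days are Sunday, Monday, Tuesday, Wednesday, Thursday — 1 of them qualifies.
Total: 11 + 1 = 12.

12 Mondays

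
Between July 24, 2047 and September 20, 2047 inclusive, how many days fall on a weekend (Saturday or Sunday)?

16

July 24, 2047 is a Wednesday.
The range spans 59 days (inclusive of both endpoints).
59 = 7 × 8 + 3, so there are 8 full weeks plus 3 extra days.
Each full week contributes 2 weekend days (Sat, Sun): 8 × 2 = 16.
The 3 extra days are Wed, Thu, Fri — none qualify.
Total: 16 + 0 = 16.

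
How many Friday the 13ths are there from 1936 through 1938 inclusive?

Friday-the-13ths by year:
1936: Mar, Nov
1937: Aug
1938: May

4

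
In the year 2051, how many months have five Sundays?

5

A month has five Sundays exactly when Sunday falls within its first (length − 28) days.
Jan: 31 days, starts Sun → 5 of Sun, Mon, Tue ✓
Feb: 28 days, starts Wed → 5 of (none)
Mar: 31 days, starts Wed → 5 of Wed, Thu, Fri
Apr: 30 days, starts Sat → 5 of Sat, Sun ✓
May: 31 days, starts Mon → 5 of Mon, Tue, Wed
Jun: 30 days, starts Thu → 5 of Thu, Fri
Jul: 31 days, starts Sat → 5 of Sat, Sun, Mon ✓
Aug: 31 days, starts Tue → 5 of Tue, Wed, Thu
Sep: 30 days, starts Fri → 5 of Fri, Sat
Oct: 31 days, starts Sun → 5 of Sun, Mon, Tue ✓
Nov: 30 days, starts Wed → 5 of Wed, Thu
Dec: 31 days, starts Fri → 5 of Fri, Sat, Sun ✓
Months with five Sundays: Jan, Apr, Jul, Oct, Dec.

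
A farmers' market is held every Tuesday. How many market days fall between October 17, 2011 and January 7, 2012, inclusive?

12

October 17, 2011 is a Monday.
From October 17, 2011 to January 7, 2012 is 83 days inclusive.
83 = 7 × 11 + 6, so there are 11 full weeks plus 6 extra days.
Each full week contributes one Tuesday: 11 so far.
The 6 extra days are Monday, Tuesday, Wednesday, Thursday, Friday, Saturday — 1 of them qualifies.
Total: 11 + 1 = 12.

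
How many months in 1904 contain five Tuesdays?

A month has five Tuesdays exactly when Tuesday falls within its first (length − 28) days.
Jan: 31 days, starts Fri → 5 of Fri, Sat, Sun
Feb: 29 days, starts Mon → 5 of Mon
Mar: 31 days, starts Tue → 5 of Tue, Wed, Thu ✓
Apr: 30 days, starts Fri → 5 of Fri, Sat
May: 31 days, starts Sun → 5 of Sun, Mon, Tue ✓
Jun: 30 days, starts Wed → 5 of Wed, Thu
Jul: 31 days, starts Fri → 5 of Fri, Sat, Sun
Aug: 31 days, starts Mon → 5 of Mon, Tue, Wed ✓
Sep: 30 days, starts Thu → 5 of Thu, Fri
Oct: 31 days, starts Sat → 5 of Sat, Sun, Mon
Nov: 30 days, starts Tue → 5 of Tue, Wed ✓
Dec: 31 days, starts Thu → 5 of Thu, Fri, Sat
Months with five Tuesdays: Mar, May, Aug, Nov.

4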